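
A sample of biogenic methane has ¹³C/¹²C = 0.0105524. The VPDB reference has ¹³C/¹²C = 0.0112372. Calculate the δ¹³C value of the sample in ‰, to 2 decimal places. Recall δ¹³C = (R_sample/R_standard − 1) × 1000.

δ¹³C = (R_sample / R_standard − 1) × 1000
R_sample / R_standard = 0.0105524 / 0.0112372 = 0.939060
δ¹³C = (0.939060 − 1) × 1000 = -60.940‰

-60.94‰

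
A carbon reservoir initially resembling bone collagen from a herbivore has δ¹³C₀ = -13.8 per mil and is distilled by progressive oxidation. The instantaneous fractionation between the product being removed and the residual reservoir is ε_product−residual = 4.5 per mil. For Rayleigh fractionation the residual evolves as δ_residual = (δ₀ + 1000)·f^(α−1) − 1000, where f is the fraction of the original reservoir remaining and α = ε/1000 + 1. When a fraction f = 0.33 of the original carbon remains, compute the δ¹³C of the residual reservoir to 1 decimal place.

Rayleigh residual: δ_res = (δ₀ + 1000)·f^(α−1) − 1000
α = ε/1000 + 1 = 1.00450, so α − 1 = 0.00450
f^(α−1) = 0.33^(0.00450) = 0.995023
δ_res = (-13.8 + 1000) × 0.995023 − 1000 = 981.292 − 1000 = -18.71 per mil

-18.7 per mil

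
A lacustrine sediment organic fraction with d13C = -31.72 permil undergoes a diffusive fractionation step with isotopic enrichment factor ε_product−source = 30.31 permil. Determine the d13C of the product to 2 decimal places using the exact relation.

-2.37 permil

To first order, δ_product ≈ δ_source + ε = -1.41 permil.
Exactly, δ_product = (δ_source + 1000)·(ε/1000 + 1) − 1000.
δ_product = (-31.72 + 1000) × (30.31/1000 + 1) − 1000
δ_product = -2.371 permil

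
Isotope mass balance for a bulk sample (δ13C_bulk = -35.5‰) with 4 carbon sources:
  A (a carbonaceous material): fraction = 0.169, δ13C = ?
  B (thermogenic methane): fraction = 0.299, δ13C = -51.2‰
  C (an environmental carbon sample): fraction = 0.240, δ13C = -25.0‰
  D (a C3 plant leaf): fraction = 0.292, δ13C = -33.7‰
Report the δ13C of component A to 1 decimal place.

Isotope mass balance: δ_bulk = Σ fᵢ·δᵢ.
-35.5 = 0.169×δ_A + 0.299×(-51.2) + 0.240×(-25.0) + 0.292×(-33.7)
0.169·δ_A = -35.5 − (-31.149) = -4.351
δ_A = -4.351 / 0.169 = -25.74‰

-25.7‰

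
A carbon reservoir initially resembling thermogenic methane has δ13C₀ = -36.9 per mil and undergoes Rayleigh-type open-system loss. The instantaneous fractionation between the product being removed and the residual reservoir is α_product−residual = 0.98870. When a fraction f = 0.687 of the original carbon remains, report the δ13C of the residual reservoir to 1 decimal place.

-32.8 per mil

Rayleigh residual: δ_res = (δ₀ + 1000)·f^(α−1) − 1000
α − 1 = -0.01130
f^(α−1) = 0.687^(-0.01130) = 1.004251
δ_res = (-36.9 + 1000) × 1.004251 − 1000 = 967.194 − 1000 = -32.81 per mil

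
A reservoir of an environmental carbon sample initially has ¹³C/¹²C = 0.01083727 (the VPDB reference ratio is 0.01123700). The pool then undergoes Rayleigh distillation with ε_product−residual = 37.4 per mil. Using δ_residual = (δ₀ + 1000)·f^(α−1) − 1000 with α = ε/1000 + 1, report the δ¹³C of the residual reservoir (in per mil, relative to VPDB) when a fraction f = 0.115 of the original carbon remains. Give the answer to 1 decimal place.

δ₀ = (0.01083727/0.01123700 − 1)×1000 = (0.964427 − 1)×1000 = -35.573 per mil
α − 1 = ε/1000 = 0.0374
f^(α−1) = 0.115^(0.0374) = 0.922296
δ_res = (-35.573 + 1000) × 0.922296 − 1000 = 889.487 − 1000 = -110.51 per mil

-110.5 per mil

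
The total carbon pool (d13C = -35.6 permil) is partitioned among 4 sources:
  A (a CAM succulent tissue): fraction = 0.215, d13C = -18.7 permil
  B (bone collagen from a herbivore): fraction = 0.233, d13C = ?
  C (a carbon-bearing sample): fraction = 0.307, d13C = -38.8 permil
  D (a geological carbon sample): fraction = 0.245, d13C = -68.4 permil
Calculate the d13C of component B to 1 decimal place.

Isotope mass balance: δ_bulk = Σ fᵢ·δᵢ.
-35.6 = 0.215×(-18.7) + 0.233×δ_B + 0.307×(-38.8) + 0.245×(-68.4)
0.233·δ_B = -35.6 − (-32.690) = -2.910
δ_B = -2.910 / 0.233 = -12.49 permil

-12.5 permil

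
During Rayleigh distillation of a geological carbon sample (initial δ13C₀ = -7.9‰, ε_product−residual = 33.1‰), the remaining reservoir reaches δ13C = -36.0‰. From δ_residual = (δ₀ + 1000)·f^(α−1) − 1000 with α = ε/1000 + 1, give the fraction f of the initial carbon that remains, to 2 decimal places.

α − 1 = ε/1000 = 0.0331
(δ_res + 1000)/(δ₀ + 1000) = (-36.0 + 1000)/(-7.9 + 1000) = 964.0/992.1 = 0.971676
f = 0.971676^(1/0.0331) = exp(ln(0.971676)/0.0331) = exp(-0.02873/0.0331)
f = exp(-0.8681) = 0.4198

0.42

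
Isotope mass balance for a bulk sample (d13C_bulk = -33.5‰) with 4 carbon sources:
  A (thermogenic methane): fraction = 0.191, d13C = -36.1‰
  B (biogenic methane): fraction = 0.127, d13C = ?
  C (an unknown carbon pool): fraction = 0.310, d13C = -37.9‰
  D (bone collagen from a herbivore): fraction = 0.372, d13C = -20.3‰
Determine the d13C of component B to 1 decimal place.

-57.5‰

Isotope mass balance: δ_bulk = Σ fᵢ·δᵢ.
-33.5 = 0.191×(-36.1) + 0.127×δ_B + 0.310×(-37.9) + 0.372×(-20.3)
0.127·δ_B = -33.5 − (-26.196) = -7.304
δ_B = -7.304 / 0.127 = -57.51‰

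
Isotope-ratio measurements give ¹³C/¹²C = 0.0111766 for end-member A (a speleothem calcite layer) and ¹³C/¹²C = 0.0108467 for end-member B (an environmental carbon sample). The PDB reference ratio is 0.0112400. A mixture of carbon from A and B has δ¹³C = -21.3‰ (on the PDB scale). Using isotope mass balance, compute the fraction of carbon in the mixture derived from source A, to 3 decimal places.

0.466

δ_A = (0.0111766/0.0112400 − 1)×1000 = (0.994359 − 1)×1000 = -5.641‰
δ_B = (0.0108467/0.0112400 − 1)×1000 = (0.965009 − 1)×1000 = -34.991‰
f_A = (δ_mix − δ_B)/(δ_A − δ_B) = (-21.3 − (-34.991))/(-5.641 − (-34.991))
f_A = 13.691 / 29.351 = 0.4665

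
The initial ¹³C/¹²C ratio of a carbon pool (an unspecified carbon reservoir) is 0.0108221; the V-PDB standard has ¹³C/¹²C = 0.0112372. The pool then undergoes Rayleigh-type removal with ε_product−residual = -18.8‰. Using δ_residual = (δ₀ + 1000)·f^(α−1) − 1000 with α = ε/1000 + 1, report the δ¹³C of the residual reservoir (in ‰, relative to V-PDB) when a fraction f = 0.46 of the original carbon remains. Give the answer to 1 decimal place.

-22.8‰

δ₀ = (0.0108221/0.0112372 − 1)×1000 = (0.963060 − 1)×1000 = -36.940‰
α − 1 = ε/1000 = -0.0188
f^(α−1) = 0.46^(-0.0188) = 1.014706
δ_res = (-36.940 + 1000) × 1.014706 − 1000 = 977.223 − 1000 = -22.78‰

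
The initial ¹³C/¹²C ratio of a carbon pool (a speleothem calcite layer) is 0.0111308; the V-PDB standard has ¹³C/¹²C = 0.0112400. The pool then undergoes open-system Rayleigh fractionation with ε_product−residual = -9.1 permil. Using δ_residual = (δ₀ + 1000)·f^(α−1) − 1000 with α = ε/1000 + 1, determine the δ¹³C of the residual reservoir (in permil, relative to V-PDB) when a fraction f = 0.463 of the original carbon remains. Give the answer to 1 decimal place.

δ₀ = (0.0111308/0.0112400 − 1)×1000 = (0.990285 − 1)×1000 = -9.715 permil
α − 1 = ε/1000 = -0.0091
f^(α−1) = 0.463^(-0.0091) = 1.007032
δ_res = (-9.715 + 1000) × 1.007032 − 1000 = 997.248 − 1000 = -2.75 permil

-2.8 permil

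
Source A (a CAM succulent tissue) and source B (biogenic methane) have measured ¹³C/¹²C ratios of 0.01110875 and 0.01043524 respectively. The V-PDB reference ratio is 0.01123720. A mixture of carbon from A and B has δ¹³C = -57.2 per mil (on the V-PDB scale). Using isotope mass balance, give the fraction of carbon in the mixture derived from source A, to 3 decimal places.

0.236

δ_A = (0.01110875/0.01123720 − 1)×1000 = (0.988569 − 1)×1000 = -11.431 per mil
δ_B = (0.01043524/0.01123720 − 1)×1000 = (0.928633 − 1)×1000 = -71.367 per mil
f_A = (δ_mix − δ_B)/(δ_A − δ_B) = (-57.2 − (-71.367))/(-11.431 − (-71.367))
f_A = 14.167 / 59.936 = 0.2364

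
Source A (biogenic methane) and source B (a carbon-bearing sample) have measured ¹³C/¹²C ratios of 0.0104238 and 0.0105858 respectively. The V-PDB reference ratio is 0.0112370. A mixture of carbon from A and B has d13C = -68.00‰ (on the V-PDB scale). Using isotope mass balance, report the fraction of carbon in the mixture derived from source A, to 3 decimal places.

0.697

δ_A = (0.0104238/0.0112370 − 1)×1000 = (0.927632 − 1)×1000 = -72.368‰
δ_B = (0.0105858/0.0112370 − 1)×1000 = (0.942049 − 1)×1000 = -57.951‰
f_A = (δ_mix − δ_B)/(δ_A − δ_B) = (-68.00 − (-57.951))/(-72.368 − (-57.951))
f_A = -10.049 / -14.417 = 0.6970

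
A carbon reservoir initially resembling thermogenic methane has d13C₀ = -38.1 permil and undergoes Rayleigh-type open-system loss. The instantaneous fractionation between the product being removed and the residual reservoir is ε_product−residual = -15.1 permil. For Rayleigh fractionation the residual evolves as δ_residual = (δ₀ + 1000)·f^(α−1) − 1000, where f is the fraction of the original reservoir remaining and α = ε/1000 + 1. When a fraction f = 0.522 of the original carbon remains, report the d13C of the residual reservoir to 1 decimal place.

Rayleigh residual: δ_res = (δ₀ + 1000)·f^(α−1) − 1000
α = ε/1000 + 1 = 0.98490, so α − 1 = -0.01510
f^(α−1) = 0.522^(-0.01510) = 1.009865
δ_res = (-38.1 + 1000) × 1.009865 − 1000 = 971.389 − 1000 = -28.61 permil

-28.6 permil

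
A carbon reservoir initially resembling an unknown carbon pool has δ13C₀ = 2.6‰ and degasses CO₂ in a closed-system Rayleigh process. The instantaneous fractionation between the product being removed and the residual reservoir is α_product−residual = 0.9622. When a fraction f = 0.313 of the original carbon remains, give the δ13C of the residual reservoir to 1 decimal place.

47.6‰

Rayleigh residual: δ_res = (δ₀ + 1000)·f^(α−1) − 1000
α − 1 = -0.03780
f^(α−1) = 0.313^(-0.03780) = 1.044885
δ_res = (2.6 + 1000) × 1.044885 − 1000 = 1047.602 − 1000 = 47.60‰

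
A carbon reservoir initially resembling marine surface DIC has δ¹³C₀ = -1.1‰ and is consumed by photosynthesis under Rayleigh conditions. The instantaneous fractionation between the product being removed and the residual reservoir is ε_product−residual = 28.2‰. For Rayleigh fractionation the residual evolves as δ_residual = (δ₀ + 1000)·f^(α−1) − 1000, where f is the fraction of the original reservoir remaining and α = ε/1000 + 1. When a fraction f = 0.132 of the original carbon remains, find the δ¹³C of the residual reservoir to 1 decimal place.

-56.5‰

Rayleigh residual: δ_res = (δ₀ + 1000)·f^(α−1) − 1000
α = ε/1000 + 1 = 1.02820, so α − 1 = 0.02820
f^(α−1) = 0.132^(0.02820) = 0.944496
δ_res = (-1.1 + 1000) × 0.944496 − 1000 = 943.457 − 1000 = -56.54‰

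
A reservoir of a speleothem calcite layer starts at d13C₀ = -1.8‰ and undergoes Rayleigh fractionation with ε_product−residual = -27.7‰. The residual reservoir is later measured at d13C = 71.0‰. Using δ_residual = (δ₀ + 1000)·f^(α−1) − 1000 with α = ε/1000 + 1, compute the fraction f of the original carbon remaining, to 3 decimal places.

α − 1 = ε/1000 = -0.0277
(δ_res + 1000)/(δ₀ + 1000) = (71.0 + 1000)/(-1.8 + 1000) = 1071.0/998.2 = 1.072931
f = 1.072931^(1/-0.0277) = exp(ln(1.072931)/-0.0277) = exp(0.07039/-0.0277)
f = exp(-2.5413) = 0.0788

0.079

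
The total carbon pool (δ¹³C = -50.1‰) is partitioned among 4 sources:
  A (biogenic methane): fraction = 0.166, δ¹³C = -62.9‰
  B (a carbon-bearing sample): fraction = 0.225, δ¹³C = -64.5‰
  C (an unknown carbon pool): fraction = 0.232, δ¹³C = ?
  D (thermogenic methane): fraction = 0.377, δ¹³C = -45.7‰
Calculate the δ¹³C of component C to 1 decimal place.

Isotope mass balance: δ_bulk = Σ fᵢ·δᵢ.
-50.1 = 0.166×(-62.9) + 0.225×(-64.5) + 0.232×δ_C + 0.377×(-45.7)
0.232·δ_C = -50.1 − (-42.183) = -7.917
δ_C = -7.917 / 0.232 = -34.13‰

-34.1‰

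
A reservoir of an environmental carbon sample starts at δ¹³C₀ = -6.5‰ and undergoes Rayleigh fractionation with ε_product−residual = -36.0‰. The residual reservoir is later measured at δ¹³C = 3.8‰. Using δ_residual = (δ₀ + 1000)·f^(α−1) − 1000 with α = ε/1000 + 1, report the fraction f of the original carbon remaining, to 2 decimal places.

α − 1 = ε/1000 = -0.0360
(δ_res + 1000)/(δ₀ + 1000) = (3.8 + 1000)/(-6.5 + 1000) = 1003.8/993.5 = 1.010367
f = 1.010367^(1/-0.0360) = exp(ln(1.010367)/-0.0360) = exp(0.01031/-0.0360)
f = exp(-0.2865) = 0.7509

0.75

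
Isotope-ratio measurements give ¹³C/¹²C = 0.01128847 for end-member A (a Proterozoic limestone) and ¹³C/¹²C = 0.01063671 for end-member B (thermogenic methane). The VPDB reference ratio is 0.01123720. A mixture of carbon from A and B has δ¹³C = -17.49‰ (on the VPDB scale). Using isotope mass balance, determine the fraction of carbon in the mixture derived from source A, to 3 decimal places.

0.620

δ_A = (0.01128847/0.01123720 − 1)×1000 = (1.004563 − 1)×1000 = 4.563‰
δ_B = (0.01063671/0.01123720 − 1)×1000 = (0.946562 − 1)×1000 = -53.438‰
f_A = (δ_mix − δ_B)/(δ_A − δ_B) = (-17.49 − (-53.438))/(4.563 − (-53.438))
f_A = 35.948 / 58.000 = 0.6198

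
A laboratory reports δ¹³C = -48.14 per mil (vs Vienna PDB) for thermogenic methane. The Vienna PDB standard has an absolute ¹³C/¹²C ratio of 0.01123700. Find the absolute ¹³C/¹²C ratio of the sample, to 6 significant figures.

0.0106961

R_sample = R_standard × (δ¹³C/1000 + 1)
R_sample = 0.01123700 × (-48.14/1000 + 1) = 0.01123700 × 0.951860
R_sample = 0.0106961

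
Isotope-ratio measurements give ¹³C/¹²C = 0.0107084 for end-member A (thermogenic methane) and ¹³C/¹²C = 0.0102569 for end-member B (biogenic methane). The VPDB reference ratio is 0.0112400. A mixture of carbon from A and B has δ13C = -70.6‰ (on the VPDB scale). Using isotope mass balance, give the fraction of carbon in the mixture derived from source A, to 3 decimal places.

δ_A = (0.0107084/0.0112400 − 1)×1000 = (0.952705 − 1)×1000 = -47.295‰
δ_B = (0.0102569/0.0112400 − 1)×1000 = (0.912536 − 1)×1000 = -87.464‰
f_A = (δ_mix − δ_B)/(δ_A − δ_B) = (-70.6 − (-87.464))/(-47.295 − (-87.464))
f_A = 16.864 / 40.169 = 0.4198

0.420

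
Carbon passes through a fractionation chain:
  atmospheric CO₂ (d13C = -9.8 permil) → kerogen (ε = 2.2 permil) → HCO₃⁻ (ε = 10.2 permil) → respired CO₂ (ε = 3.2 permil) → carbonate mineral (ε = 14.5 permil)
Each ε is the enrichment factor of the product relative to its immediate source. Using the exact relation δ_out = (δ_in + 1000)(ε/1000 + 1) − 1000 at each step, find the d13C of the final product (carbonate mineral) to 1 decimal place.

20.3 permil

step 1: δ = (-9.80 + 1000)·(2.2/1000 + 1) − 1000 = -7.62 permil
step 2: δ = (-7.62 + 1000)·(10.2/1000 + 1) − 1000 = 2.50 permil
step 3: δ = (2.50 + 1000)·(3.2/1000 + 1) − 1000 = 5.71 permil
step 4: δ = (5.71 + 1000)·(14.5/1000 + 1) − 1000 = 20.29 permil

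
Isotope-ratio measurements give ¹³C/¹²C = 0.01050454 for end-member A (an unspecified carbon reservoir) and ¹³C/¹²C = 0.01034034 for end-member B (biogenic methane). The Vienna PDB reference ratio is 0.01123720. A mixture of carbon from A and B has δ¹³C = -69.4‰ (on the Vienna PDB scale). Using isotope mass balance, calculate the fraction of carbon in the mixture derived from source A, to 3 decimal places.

δ_A = (0.01050454/0.01123720 − 1)×1000 = (0.934800 − 1)×1000 = -65.200‰
δ_B = (0.01034034/0.01123720 − 1)×1000 = (0.920188 − 1)×1000 = -79.812‰
f_A = (δ_mix − δ_B)/(δ_A − δ_B) = (-69.4 − (-79.812))/(-65.200 − (-79.812))
f_A = 10.412 / 14.612 = 0.7125

0.713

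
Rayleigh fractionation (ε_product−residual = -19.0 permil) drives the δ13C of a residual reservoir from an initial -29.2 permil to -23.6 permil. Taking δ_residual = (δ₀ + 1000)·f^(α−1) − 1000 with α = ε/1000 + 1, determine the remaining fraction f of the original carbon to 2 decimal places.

α − 1 = ε/1000 = -0.0190
(δ_res + 1000)/(δ₀ + 1000) = (-23.6 + 1000)/(-29.2 + 1000) = 976.4/970.8 = 1.005768
f = 1.005768^(1/-0.0190) = exp(ln(1.005768)/-0.0190) = exp(0.00575/-0.0190)
f = exp(-0.3027) = 0.7388

0.74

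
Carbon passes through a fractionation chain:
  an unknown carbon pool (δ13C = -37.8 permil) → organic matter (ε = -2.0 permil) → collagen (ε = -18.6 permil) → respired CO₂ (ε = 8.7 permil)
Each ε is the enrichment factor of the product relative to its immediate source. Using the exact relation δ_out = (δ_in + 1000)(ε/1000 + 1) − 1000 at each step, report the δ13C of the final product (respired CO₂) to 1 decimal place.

step 1: δ = (-37.80 + 1000)·(-2.0/1000 + 1) − 1000 = -39.72 permil
step 2: δ = (-39.72 + 1000)·(-18.6/1000 + 1) − 1000 = -57.59 permil
step 3: δ = (-57.59 + 1000)·(8.7/1000 + 1) − 1000 = -49.39 permil

-49.4 permil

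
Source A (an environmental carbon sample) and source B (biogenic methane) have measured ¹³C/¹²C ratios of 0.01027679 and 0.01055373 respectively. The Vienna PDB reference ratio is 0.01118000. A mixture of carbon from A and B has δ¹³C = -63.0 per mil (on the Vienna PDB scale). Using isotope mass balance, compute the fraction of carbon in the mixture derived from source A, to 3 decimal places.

0.282

δ_A = (0.01027679/0.01118000 − 1)×1000 = (0.919212 − 1)×1000 = -80.788 per mil
δ_B = (0.01055373/0.01118000 − 1)×1000 = (0.943983 − 1)×1000 = -56.017 per mil
f_A = (δ_mix − δ_B)/(δ_A − δ_B) = (-63.0 − (-56.017))/(-80.788 − (-56.017))
f_A = -6.983 / -24.771 = 0.2819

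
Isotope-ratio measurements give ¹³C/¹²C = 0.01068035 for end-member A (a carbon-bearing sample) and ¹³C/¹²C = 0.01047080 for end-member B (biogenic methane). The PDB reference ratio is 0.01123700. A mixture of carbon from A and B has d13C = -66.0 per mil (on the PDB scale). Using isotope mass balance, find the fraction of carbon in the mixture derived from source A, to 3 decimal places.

0.117

δ_A = (0.01068035/0.01123700 − 1)×1000 = (0.950463 − 1)×1000 = -49.537 per mil
δ_B = (0.01047080/0.01123700 − 1)×1000 = (0.931815 − 1)×1000 = -68.185 per mil
f_A = (δ_mix − δ_B)/(δ_A − δ_B) = (-66.0 − (-68.185))/(-49.537 − (-68.185))
f_A = 2.185 / 18.648 = 0.1172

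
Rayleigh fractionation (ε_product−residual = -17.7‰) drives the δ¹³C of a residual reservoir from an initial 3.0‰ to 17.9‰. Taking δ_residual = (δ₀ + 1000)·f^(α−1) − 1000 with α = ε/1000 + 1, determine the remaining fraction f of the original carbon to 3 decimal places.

α − 1 = ε/1000 = -0.0177
(δ_res + 1000)/(δ₀ + 1000) = (17.9 + 1000)/(3.0 + 1000) = 1017.9/1003.0 = 1.014855
f = 1.014855^(1/-0.0177) = exp(ln(1.014855)/-0.0177) = exp(0.01475/-0.0177)
f = exp(-0.8331) = 0.4347

0.435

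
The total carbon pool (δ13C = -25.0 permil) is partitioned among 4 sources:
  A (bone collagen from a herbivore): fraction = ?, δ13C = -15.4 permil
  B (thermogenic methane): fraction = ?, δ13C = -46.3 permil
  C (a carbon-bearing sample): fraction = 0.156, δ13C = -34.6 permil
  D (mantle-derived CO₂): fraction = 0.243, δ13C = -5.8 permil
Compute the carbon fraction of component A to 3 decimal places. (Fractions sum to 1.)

Let f_A and f_B be the unknown fractions; fractions sum to 1 so f_A + f_B = 0.601.
Mass balance: Σ fᵢ·δᵢ = δ_bulk ⇒ f_A·(-15.4) + f_B·(-46.3) = -25.0 − (-6.807) = -18.193
Substitute f_B = 0.601 − f_A:
f_A·(-15.4 − -46.3) = -18.193 − 0.601×(-46.3) = 9.633
f_A = 9.633 / 30.9 = 0.3118

0.312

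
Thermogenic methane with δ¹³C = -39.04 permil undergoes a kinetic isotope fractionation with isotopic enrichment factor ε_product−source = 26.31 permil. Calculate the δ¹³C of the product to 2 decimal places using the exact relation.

-13.76 permil

Exactly, δ_product = (δ_source + 1000)·(ε/1000 + 1) − 1000.
δ_product = (-39.04 + 1000) × (26.31/1000 + 1) − 1000
δ_product = -13.757 permil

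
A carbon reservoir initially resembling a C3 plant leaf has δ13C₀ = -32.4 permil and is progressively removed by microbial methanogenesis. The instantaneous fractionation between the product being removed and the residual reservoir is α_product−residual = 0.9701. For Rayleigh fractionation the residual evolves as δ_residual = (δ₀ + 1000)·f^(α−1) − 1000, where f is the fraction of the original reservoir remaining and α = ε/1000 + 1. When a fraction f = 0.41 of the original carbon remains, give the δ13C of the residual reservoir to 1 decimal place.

Rayleigh residual: δ_res = (δ₀ + 1000)·f^(α−1) − 1000
α − 1 = -0.02990
f^(α−1) = 0.41^(-0.02990) = 1.027017
δ_res = (-32.4 + 1000) × 1.027017 − 1000 = 993.742 − 1000 = -6.26 permil

-6.3 permil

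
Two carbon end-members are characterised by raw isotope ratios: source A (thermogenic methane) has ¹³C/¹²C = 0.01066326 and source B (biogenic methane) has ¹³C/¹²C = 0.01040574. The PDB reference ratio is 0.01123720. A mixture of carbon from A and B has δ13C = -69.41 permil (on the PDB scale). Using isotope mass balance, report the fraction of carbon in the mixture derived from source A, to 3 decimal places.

δ_A = (0.01066326/0.01123720 − 1)×1000 = (0.948925 − 1)×1000 = -51.075 permil
δ_B = (0.01040574/0.01123720 − 1)×1000 = (0.926008 − 1)×1000 = -73.992 permil
f_A = (δ_mix − δ_B)/(δ_A − δ_B) = (-69.41 − (-73.992))/(-51.075 − (-73.992))
f_A = 4.582 / 22.917 = 0.1999

0.200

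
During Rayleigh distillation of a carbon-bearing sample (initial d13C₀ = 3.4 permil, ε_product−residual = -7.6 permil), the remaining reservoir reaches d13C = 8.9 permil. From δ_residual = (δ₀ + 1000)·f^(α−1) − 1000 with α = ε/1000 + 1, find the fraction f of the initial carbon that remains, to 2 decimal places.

0.49

α − 1 = ε/1000 = -0.0076
(δ_res + 1000)/(δ₀ + 1000) = (8.9 + 1000)/(3.4 + 1000) = 1008.9/1003.4 = 1.005481
f = 1.005481^(1/-0.0076) = exp(ln(1.005481)/-0.0076) = exp(0.00547/-0.0076)
f = exp(-0.7193) = 0.4871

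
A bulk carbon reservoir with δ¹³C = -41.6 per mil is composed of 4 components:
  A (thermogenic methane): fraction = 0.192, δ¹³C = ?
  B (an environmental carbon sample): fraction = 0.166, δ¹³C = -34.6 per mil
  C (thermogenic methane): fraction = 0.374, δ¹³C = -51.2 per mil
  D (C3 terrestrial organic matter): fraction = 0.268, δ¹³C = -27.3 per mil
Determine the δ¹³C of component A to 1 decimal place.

-48.9 per mil

Isotope mass balance: δ_bulk = Σ fᵢ·δᵢ.
-41.6 = 0.192×δ_A + 0.166×(-34.6) + 0.374×(-51.2) + 0.268×(-27.3)
0.192·δ_A = -41.6 − (-32.209) = -9.391
δ_A = -9.391 / 0.192 = -48.91 per mil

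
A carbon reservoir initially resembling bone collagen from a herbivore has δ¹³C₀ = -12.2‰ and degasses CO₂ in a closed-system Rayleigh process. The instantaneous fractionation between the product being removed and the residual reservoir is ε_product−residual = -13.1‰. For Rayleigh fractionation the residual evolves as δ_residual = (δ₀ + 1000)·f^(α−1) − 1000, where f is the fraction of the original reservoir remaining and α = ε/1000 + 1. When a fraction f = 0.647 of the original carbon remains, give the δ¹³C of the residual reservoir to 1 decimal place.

Rayleigh residual: δ_res = (δ₀ + 1000)·f^(α−1) − 1000
α = ε/1000 + 1 = 0.98690, so α − 1 = -0.01310
f^(α−1) = 0.647^(-0.01310) = 1.005720
δ_res = (-12.2 + 1000) × 1.005720 − 1000 = 993.450 − 1000 = -6.55‰

-6.5‰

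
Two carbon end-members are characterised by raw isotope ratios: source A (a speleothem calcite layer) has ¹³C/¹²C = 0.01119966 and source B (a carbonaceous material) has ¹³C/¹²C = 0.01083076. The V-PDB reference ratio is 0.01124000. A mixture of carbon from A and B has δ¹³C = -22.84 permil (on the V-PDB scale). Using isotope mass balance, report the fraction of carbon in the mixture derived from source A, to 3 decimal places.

δ_A = (0.01119966/0.01124000 − 1)×1000 = (0.996411 − 1)×1000 = -3.589 permil
δ_B = (0.01083076/0.01124000 − 1)×1000 = (0.963591 − 1)×1000 = -36.409 permil
f_A = (δ_mix − δ_B)/(δ_A − δ_B) = (-22.84 − (-36.409))/(-3.589 − (-36.409))
f_A = 13.569 / 32.820 = 0.4134

0.413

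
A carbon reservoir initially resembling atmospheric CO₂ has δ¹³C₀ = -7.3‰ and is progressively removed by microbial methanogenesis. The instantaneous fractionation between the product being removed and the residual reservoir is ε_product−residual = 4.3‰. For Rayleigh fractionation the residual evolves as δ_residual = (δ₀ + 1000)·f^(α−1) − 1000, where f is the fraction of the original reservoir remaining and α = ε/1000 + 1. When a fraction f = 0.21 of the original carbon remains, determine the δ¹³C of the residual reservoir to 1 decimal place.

-13.9‰

Rayleigh residual: δ_res = (δ₀ + 1000)·f^(α−1) − 1000
α = ε/1000 + 1 = 1.00430, so α − 1 = 0.00430
f^(α−1) = 0.21^(0.00430) = 0.993312
δ_res = (-7.3 + 1000) × 0.993312 − 1000 = 986.061 − 1000 = -13.94‰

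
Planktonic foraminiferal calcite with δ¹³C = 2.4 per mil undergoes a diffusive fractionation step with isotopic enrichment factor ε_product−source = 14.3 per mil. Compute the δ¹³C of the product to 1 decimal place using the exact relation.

To first order, δ_product ≈ δ_source + ε = 16.7 per mil.
Exactly, δ_product = (δ_source + 1000)·(ε/1000 + 1) − 1000.
δ_product = (2.4 + 1000) × (14.3/1000 + 1) − 1000
δ_product = 16.73 per mil

16.7 per mil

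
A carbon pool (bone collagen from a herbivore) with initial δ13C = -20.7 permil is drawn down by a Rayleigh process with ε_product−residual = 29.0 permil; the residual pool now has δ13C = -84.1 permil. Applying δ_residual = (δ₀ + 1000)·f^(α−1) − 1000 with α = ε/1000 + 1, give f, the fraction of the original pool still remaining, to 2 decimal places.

α − 1 = ε/1000 = 0.0290
(δ_res + 1000)/(δ₀ + 1000) = (-84.1 + 1000)/(-20.7 + 1000) = 915.9/979.3 = 0.935260
f = 0.935260^(1/0.0290) = exp(ln(0.935260)/0.0290) = exp(-0.06693/0.0290)
f = exp(-2.3080) = 0.0995

0.10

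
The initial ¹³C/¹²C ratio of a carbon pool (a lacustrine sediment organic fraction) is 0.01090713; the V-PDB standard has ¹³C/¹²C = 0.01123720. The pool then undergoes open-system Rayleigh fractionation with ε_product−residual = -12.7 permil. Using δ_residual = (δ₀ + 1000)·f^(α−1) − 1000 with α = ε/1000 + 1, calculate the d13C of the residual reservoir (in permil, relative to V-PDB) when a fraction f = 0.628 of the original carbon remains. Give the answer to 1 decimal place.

-23.6 permil

δ₀ = (0.01090713/0.01123720 − 1)×1000 = (0.970627 − 1)×1000 = -29.373 permil
α − 1 = ε/1000 = -0.0127
f^(α−1) = 0.628^(-0.0127) = 1.005926
δ_res = (-29.373 + 1000) × 1.005926 − 1000 = 976.379 − 1000 = -23.62 permil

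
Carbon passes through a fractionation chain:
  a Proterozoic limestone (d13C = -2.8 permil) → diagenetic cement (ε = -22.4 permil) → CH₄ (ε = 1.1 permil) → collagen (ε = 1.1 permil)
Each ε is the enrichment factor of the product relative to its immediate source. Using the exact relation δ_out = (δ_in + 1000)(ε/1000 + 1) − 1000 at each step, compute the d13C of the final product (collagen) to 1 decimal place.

-23.0 permil

step 1: δ = (-2.80 + 1000)·(-22.4/1000 + 1) − 1000 = -25.14 permil
step 2: δ = (-25.14 + 1000)·(1.1/1000 + 1) − 1000 = -24.06 permil
step 3: δ = (-24.06 + 1000)·(1.1/1000 + 1) − 1000 = -22.99 permil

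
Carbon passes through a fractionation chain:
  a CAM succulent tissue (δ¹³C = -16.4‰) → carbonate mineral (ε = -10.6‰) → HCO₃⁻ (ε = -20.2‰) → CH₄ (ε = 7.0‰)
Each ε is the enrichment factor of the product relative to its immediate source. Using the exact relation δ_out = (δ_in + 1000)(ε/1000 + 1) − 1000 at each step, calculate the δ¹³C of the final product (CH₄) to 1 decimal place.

-39.8‰

step 1: δ = (-16.40 + 1000)·(-10.6/1000 + 1) − 1000 = -26.83‰
step 2: δ = (-26.83 + 1000)·(-20.2/1000 + 1) − 1000 = -46.48‰
step 3: δ = (-46.48 + 1000)·(7.0/1000 + 1) − 1000 = -39.81‰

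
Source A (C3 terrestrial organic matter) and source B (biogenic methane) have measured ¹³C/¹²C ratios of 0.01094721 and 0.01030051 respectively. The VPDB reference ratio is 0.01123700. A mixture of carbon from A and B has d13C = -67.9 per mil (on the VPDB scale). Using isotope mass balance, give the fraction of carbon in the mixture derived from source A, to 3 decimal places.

0.268

δ_A = (0.01094721/0.01123700 − 1)×1000 = (0.974211 − 1)×1000 = -25.789 per mil
δ_B = (0.01030051/0.01123700 − 1)×1000 = (0.916660 − 1)×1000 = -83.340 per mil
f_A = (δ_mix − δ_B)/(δ_A − δ_B) = (-67.9 − (-83.340))/(-25.789 − (-83.340))
f_A = 15.440 / 57.551 = 0.2683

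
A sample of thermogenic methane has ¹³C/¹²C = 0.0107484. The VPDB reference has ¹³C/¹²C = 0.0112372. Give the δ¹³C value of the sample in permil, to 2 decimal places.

δ¹³C = (R_sample / R_standard − 1) × 1000
R_sample / R_standard = 0.0107484 / 0.0112372 = 0.956502
δ¹³C = (0.956502 − 1) × 1000 = -43.498 permil

-43.50 permil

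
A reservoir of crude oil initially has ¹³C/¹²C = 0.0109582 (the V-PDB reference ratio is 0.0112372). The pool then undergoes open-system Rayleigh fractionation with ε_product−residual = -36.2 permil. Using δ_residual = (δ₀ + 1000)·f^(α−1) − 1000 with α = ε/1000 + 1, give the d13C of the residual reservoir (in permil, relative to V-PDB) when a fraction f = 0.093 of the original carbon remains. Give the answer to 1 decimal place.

δ₀ = (0.0109582/0.0112372 − 1)×1000 = (0.975172 − 1)×1000 = -24.828 permil
α − 1 = ε/1000 = -0.0362
f^(α−1) = 0.093^(-0.0362) = 1.089785
δ_res = (-24.828 + 1000) × 1.089785 − 1000 = 1062.728 − 1000 = 62.73 permil

62.7 permil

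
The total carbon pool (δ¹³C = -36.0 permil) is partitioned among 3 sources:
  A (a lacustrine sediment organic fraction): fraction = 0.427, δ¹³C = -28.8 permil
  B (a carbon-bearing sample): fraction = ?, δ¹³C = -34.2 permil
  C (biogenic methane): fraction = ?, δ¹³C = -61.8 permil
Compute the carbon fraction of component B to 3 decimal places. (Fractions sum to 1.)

Let f_B and f_C be the unknown fractions; fractions sum to 1 so f_B + f_C = 0.573.
Mass balance: Σ fᵢ·δᵢ = δ_bulk ⇒ f_B·(-34.2) + f_C·(-61.8) = -36.0 − (-12.298) = -23.702
Substitute f_C = 0.573 − f_B:
f_B·(-34.2 − -61.8) = -23.702 − 0.573×(-61.8) = 11.709
f_B = 11.709 / 27.6 = 0.4242

0.424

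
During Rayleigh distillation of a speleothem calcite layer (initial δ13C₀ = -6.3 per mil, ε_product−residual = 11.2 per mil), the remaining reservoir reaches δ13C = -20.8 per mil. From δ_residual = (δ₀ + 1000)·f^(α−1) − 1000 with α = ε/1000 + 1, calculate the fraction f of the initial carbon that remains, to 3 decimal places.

α − 1 = ε/1000 = 0.0112
(δ_res + 1000)/(δ₀ + 1000) = (-20.8 + 1000)/(-6.3 + 1000) = 979.2/993.7 = 0.985408
f = 0.985408^(1/0.0112) = exp(ln(0.985408)/0.0112) = exp(-0.01470/0.0112)
f = exp(-1.3124) = 0.2692

0.269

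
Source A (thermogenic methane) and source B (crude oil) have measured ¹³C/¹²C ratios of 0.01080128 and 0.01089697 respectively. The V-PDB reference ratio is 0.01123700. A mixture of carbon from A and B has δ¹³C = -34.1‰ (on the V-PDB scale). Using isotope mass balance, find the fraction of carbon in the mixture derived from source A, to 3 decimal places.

δ_A = (0.01080128/0.01123700 − 1)×1000 = (0.961225 − 1)×1000 = -38.775‰
δ_B = (0.01089697/0.01123700 − 1)×1000 = (0.969740 − 1)×1000 = -30.260‰
f_A = (δ_mix − δ_B)/(δ_A − δ_B) = (-34.1 − (-30.260))/(-38.775 − (-30.260))
f_A = -3.840 / -8.516 = 0.4510

0.451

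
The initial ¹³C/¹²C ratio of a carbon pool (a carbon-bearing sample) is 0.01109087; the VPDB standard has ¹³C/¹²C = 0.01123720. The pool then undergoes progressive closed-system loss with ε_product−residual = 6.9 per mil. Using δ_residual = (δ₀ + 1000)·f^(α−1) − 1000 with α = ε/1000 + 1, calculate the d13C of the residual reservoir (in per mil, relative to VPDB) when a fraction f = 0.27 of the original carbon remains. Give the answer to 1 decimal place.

δ₀ = (0.01109087/0.01123720 − 1)×1000 = (0.986978 − 1)×1000 = -13.022 per mil
α − 1 = ε/1000 = 0.0069
f^(α−1) = 0.27^(0.0069) = 0.991006
δ_res = (-13.022 + 1000) × 0.991006 − 1000 = 978.101 − 1000 = -21.90 per mil

-21.9 per mil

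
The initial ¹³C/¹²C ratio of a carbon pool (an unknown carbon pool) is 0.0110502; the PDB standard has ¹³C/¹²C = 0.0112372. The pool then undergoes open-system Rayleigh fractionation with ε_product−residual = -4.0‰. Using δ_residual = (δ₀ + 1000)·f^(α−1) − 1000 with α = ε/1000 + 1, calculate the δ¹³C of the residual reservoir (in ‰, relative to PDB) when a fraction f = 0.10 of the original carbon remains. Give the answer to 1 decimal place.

δ₀ = (0.0110502/0.0112372 − 1)×1000 = (0.983359 − 1)×1000 = -16.641‰
α − 1 = ε/1000 = -0.0040
f^(α−1) = 0.10^(-0.0040) = 1.009253
δ_res = (-16.641 + 1000) × 1.009253 − 1000 = 992.458 − 1000 = -7.54‰

-7.5‰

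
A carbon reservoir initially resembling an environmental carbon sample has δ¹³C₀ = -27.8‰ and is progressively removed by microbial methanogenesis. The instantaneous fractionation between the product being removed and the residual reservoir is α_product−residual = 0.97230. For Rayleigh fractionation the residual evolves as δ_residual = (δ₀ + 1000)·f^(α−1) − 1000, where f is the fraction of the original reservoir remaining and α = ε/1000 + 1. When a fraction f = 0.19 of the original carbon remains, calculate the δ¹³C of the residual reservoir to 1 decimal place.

Rayleigh residual: δ_res = (δ₀ + 1000)·f^(α−1) − 1000
α − 1 = -0.02770
f^(α−1) = 0.19^(-0.02770) = 1.047077
δ_res = (-27.8 + 1000) × 1.047077 − 1000 = 1017.968 − 1000 = 17.97‰

18.0‰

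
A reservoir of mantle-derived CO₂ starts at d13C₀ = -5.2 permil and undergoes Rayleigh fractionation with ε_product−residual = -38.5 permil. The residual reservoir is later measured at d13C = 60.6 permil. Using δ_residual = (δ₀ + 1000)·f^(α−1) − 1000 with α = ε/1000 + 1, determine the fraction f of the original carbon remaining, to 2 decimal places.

0.19

α − 1 = ε/1000 = -0.0385
(δ_res + 1000)/(δ₀ + 1000) = (60.6 + 1000)/(-5.2 + 1000) = 1060.6/994.8 = 1.066144
f = 1.066144^(1/-0.0385) = exp(ln(1.066144)/-0.0385) = exp(0.06405/-0.0385)
f = exp(-1.6636) = 0.1895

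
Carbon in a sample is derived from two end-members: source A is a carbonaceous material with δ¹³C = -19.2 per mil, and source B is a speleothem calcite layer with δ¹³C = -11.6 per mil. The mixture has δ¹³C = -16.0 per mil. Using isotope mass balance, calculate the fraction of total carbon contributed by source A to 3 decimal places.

0.579

δ_mix = f_A·δ_A + (1 − f_A)·δ_B  ⇒  f_A = (δ_mix − δ_B)/(δ_A − δ_B)
f_A = (-16.0 − (-11.6)) / (-19.2 − (-11.6))
f_A = -4.4 / -7.6 = 0.5789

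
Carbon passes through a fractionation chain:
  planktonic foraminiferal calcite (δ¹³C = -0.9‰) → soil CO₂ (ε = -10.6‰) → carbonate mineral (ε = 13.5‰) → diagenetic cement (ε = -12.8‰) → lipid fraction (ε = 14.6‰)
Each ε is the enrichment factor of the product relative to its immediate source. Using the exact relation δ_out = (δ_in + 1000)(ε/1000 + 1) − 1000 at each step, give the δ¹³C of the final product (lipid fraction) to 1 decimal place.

step 1: δ = (-0.90 + 1000)·(-10.6/1000 + 1) − 1000 = -11.49‰
step 2: δ = (-11.49 + 1000)·(13.5/1000 + 1) − 1000 = 1.85‰
step 3: δ = (1.85 + 1000)·(-12.8/1000 + 1) − 1000 = -10.97‰
step 4: δ = (-10.97 + 1000)·(14.6/1000 + 1) − 1000 = 3.47‰

3.5‰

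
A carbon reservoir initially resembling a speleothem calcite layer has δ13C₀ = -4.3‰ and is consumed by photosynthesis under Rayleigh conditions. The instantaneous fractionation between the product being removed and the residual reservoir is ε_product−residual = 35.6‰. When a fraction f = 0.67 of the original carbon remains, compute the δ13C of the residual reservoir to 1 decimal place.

-18.4‰

Rayleigh residual: δ_res = (δ₀ + 1000)·f^(α−1) − 1000
α = ε/1000 + 1 = 1.03560, so α − 1 = 0.03560
f^(α−1) = 0.67^(0.03560) = 0.985844
δ_res = (-4.3 + 1000) × 0.985844 − 1000 = 981.605 − 1000 = -18.39‰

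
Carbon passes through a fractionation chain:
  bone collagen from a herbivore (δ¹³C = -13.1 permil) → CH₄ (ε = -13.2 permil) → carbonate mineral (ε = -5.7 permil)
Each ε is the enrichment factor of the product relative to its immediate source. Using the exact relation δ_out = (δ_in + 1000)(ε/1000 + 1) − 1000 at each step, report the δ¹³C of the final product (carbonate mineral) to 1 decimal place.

step 1: δ = (-13.10 + 1000)·(-13.2/1000 + 1) − 1000 = -26.13 permil
step 2: δ = (-26.13 + 1000)·(-5.7/1000 + 1) − 1000 = -31.68 permil

-31.7 permil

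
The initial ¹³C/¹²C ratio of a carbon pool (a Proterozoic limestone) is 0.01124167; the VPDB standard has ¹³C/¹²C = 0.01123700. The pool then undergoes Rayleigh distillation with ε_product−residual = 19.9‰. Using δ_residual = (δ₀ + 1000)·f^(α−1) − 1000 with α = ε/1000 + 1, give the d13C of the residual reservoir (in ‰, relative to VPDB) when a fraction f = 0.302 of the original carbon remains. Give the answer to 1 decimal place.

-23.1‰

δ₀ = (0.01124167/0.01123700 − 1)×1000 = (1.000416 − 1)×1000 = 0.416‰
α − 1 = ε/1000 = 0.0199
f^(α−1) = 0.302^(0.0199) = 0.976455
δ_res = (0.416 + 1000) × 0.976455 − 1000 = 976.861 − 1000 = -23.14‰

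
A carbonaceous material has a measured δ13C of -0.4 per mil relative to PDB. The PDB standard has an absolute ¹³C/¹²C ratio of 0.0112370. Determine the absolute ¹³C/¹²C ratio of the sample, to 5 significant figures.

R_sample = R_standard × (δ13C/1000 + 1)
R_sample = 0.0112370 × (-0.4/1000 + 1) = 0.0112370 × 0.999600
R_sample = 0.0112325

0.011233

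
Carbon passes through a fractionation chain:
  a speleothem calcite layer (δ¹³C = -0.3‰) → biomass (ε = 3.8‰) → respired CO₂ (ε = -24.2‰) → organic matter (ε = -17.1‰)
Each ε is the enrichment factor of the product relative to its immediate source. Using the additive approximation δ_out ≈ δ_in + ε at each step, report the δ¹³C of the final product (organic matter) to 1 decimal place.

-37.8‰

step 1: δ ≈ -0.3 + (3.8) = 3.5‰
step 2: δ ≈ 3.5 + (-24.2) = -20.7‰
step 3: δ ≈ -20.7 + (-17.1) = -37.8‰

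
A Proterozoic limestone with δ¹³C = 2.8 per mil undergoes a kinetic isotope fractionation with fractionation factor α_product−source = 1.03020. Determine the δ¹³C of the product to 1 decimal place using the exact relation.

δ_product = (δ_source + 1000)·α − 1000
δ_product = (2.8 + 1000) × 1.03020 − 1000
δ_product = 1033.085 − 1000 = 33.08 per mil

33.1 per mil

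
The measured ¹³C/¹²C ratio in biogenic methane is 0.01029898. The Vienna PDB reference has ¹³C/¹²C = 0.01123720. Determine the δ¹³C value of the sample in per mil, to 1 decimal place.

δ¹³C = (R_sample / R_standard − 1) × 1000
R_sample / R_standard = 0.01029898 / 0.01123720 = 0.916508
δ¹³C = (0.916508 − 1) × 1000 = -83.49 per mil

-83.5 per mil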